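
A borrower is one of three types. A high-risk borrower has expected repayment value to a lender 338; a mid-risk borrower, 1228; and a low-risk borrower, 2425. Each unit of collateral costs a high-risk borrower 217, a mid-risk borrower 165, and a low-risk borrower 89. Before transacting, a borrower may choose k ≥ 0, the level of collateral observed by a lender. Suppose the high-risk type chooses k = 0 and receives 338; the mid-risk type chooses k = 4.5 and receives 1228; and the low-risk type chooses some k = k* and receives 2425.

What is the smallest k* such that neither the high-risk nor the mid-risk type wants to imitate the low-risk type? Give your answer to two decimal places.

11.75

Mid-risk type (on-path payoff 1228 − 165×4.5 = 485.5) won't mimic when 485.5 ≥ 2425 − 165·k*, i.e. k* ≥ 11.75.
High-risk type (on-path payoff 338) won't mimic when 338 ≥ 2425 − 217·k*, i.e. k* ≥ 9.62.
Both must hold, so k* = max(9.62, 11.75) = 11.75. The mid-risk type's constraint binds.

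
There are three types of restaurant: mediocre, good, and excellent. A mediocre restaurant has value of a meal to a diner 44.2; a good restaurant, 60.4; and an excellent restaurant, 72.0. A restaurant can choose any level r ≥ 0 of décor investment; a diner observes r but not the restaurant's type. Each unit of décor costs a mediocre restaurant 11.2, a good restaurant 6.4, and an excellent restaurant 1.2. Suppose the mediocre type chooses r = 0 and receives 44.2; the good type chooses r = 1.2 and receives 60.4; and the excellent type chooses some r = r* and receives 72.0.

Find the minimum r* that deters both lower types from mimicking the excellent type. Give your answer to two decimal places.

Mediocre type (on-path payoff 44.2) won't mimic when 44.2 ≥ 72.0 − 11.2·r*, i.e. r* ≥ 2.48.
Good type (on-path payoff 60.4 − 6.4×1.2 = 52.72) won't mimic when 52.72 ≥ 72.0 − 6.4·r*, i.e. r* ≥ 3.01.
Both must hold, so r* = max(2.48, 3.01) = 3.01. The good type's constraint binds.

3.01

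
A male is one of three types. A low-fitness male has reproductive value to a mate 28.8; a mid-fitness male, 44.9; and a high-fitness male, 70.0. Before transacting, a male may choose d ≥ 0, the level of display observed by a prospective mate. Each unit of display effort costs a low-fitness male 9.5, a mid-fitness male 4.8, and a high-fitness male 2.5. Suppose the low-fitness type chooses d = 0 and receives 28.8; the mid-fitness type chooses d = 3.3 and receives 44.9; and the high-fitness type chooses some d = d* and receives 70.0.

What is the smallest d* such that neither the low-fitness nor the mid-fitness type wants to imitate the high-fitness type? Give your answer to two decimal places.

8.53

Mid-fitness type (on-path payoff 44.9 − 4.8×3.3 = 29.06) won't mimic when 29.06 ≥ 70.0 − 4.8·d*, i.e. d* ≥ 8.53.
Low-fitness type (on-path payoff 28.8) won't mimic when 28.8 ≥ 70.0 − 9.5·d*, i.e. d* ≥ 4.34.
Both must hold, so d* = max(4.34, 8.53) = 8.53. The mid-fitness type's constraint binds.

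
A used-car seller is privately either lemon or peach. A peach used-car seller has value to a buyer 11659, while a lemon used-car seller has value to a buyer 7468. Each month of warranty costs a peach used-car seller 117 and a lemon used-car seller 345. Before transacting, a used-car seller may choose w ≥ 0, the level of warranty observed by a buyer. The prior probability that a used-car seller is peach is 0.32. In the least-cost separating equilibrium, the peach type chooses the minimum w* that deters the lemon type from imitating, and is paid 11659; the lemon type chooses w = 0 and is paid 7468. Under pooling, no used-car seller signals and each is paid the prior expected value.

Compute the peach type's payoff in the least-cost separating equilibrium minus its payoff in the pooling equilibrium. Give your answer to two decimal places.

Least-cost separating signal: w* solves 7468 = 11659 − 345·w*, so w* = (11659 − 7468)/345 ≈ 12.1478.
Peach type's separating payoff: 11659 − 117 × w* = 11659 − 117 × (11659 − 7468)/345 = 11659 − 490347/345 ≈ 10237.7043.
Pooling payoff: 0.32 × 11659 + 0.68 × 7468 = 8809.12.
Difference: 10237.7043 − 8809.12 = 1428.5843, i.e. 1428.58 to two decimal places.
The peach type prefers to separate.

1428.58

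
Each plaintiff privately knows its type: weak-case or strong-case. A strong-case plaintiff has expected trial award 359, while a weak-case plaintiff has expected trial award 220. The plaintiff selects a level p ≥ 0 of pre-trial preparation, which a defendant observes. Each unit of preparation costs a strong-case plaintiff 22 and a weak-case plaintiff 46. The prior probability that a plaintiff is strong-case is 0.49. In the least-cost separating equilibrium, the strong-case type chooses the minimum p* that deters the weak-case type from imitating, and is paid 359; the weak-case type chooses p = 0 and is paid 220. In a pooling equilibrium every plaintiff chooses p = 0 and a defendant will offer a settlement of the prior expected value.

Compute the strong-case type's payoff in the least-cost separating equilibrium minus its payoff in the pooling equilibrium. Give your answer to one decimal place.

4.4

Least-cost separating signal: p* solves 220 = 359 − 46·p*, so p* = (359 − 220)/46 ≈ 3.0217.
Strong-case type's separating payoff: 359 − 22 × p* = 359 − 22 × (359 − 220)/46 = 359 − 3058/46 ≈ 292.522.
Pooling payoff: 0.49 × 359 + 0.51 × 220 = 288.11.
Difference: 292.522 − 288.11 = 4.412, i.e. 4.4 to one decimal place.
The strong-case type prefers to separate.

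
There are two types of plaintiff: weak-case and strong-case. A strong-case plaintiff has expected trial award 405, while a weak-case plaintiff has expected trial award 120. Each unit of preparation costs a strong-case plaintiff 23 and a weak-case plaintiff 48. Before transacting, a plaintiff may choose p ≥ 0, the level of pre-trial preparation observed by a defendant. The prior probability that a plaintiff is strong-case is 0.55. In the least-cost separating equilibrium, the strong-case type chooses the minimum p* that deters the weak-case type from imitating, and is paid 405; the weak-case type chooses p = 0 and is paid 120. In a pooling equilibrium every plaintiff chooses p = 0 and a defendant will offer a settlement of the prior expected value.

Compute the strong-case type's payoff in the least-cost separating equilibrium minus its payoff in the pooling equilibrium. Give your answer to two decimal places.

Least-cost separating signal: p* solves 120 = 405 − 48·p*, so p* = (405 − 120)/48 = 5.9375.
Strong-case type's separating payoff: 405 − 23 × p* = 405 − 23 × (405 − 120)/48 = 405 − 6555/48 = 268.4375.
Pooling payoff: 0.55 × 405 + 0.45 × 120 = 276.75.
Difference: 268.4375 − 276.75 = -8.3125, i.e. -8.31 to two decimal places.
The strong-case type would prefer the pooling outcome.

-8.31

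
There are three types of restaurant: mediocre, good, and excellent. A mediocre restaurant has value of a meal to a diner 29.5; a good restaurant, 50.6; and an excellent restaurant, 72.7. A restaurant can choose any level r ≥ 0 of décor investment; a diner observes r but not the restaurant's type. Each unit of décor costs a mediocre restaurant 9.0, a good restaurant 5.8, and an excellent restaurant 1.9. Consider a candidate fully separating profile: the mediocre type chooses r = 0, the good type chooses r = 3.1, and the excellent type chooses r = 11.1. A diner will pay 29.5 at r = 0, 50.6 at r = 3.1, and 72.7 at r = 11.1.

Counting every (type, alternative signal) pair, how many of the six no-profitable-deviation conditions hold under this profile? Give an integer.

6

Excellent (own payoff 72.7 − 1.9×11.1 = 51.61): to r=0 gives 29.5 → no gain ✓; to r=3.1 gives 50.6 − 1.9×3.1 = 44.71 → no gain ✓.
Good (own payoff 50.6 − 5.8×3.1 = 32.62): to r=0 gives 29.5 → no gain ✓; to r=11.1 gives 72.7 − 5.8×11.1 = 8.32 → no gain ✓.
Mediocre (own payoff 29.5): to r=3.1 gives 50.6 − 9.0×3.1 = 22.7 → no gain ✓; to r=11.1 gives 72.7 − 9.0×11.1 = -27.2 → no gain ✓.
6 of the 6 constraints hold; this profile is a separating equilibrium.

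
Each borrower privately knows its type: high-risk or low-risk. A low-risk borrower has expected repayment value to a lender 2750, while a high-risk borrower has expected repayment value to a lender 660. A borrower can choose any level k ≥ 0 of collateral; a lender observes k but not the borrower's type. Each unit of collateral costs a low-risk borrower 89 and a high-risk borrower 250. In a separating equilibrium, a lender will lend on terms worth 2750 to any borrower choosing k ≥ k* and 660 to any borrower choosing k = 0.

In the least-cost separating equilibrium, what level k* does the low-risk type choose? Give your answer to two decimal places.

A high-risk borrower choosing k = 0 receives 660.
Imitating at k* instead would pay 2750 at cost 250·k*, netting 2750 − 250·k*.
Indifference: 660 = 2750 − 250·k*, so k* = (2750 − 660) / 250 = 8.36.
At k* the high-risk type's incentive constraint just binds; the low-risk type strictly prefers k* since its per-unit cost is lower.

8.36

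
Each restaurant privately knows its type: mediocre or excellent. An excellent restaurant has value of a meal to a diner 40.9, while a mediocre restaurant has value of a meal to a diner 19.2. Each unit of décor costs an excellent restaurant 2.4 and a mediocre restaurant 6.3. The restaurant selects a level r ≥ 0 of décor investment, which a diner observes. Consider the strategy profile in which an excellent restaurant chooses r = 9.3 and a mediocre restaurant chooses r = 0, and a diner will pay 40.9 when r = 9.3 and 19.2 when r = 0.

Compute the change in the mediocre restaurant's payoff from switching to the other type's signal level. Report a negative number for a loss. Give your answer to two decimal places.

-36.89

Playing r = 0 the mediocre restaurant receives 19.2.
Deviating to r = 9.3 brings payment 40.9 at cost 6.3 × 9.3 = 58.59, netting -17.69.
Gain from deviating: -17.69 − 19.2 = -36.89.
The gain is negative, so the mediocre type's incentive-compatibility constraint is satisfied.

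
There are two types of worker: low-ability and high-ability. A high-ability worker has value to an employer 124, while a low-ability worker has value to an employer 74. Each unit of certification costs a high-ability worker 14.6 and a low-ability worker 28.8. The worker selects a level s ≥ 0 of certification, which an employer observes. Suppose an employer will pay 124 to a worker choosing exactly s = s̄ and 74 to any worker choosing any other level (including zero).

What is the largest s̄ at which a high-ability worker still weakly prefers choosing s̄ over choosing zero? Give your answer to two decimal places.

3.42

Choosing s̄ yields the high-ability type 124 − 14.6·s̄; choosing zero yields 74.
The high-ability type is indifferent at 124 − 14.6·s̄ = 74, i.e. s̄ = (124 − 74) / 14.6 ≈ 3.42.
For any s̄ above 3.42 the high-ability type would rather pool at zero, so separation collapses.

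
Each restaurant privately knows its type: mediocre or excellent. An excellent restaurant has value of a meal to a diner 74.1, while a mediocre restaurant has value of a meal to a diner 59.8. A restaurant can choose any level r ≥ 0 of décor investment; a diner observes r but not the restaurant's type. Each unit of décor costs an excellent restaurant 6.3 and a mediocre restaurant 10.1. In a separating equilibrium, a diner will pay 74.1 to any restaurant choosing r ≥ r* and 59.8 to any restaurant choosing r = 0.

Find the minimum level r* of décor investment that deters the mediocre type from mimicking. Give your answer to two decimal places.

1.42

A mediocre restaurant choosing r = 0 receives 59.8.
Imitating at r* instead would pay 74.1 at cost 10.1·r*, netting 74.1 − 10.1·r*.
Indifference: 59.8 = 74.1 − 10.1·r*, so r* = (74.1 − 59.8) / 10.1 ≈ 1.42.
This is the mediocre type's binding incentive-compatibility constraint; any r ≥ 1.42 sustains separation on that side.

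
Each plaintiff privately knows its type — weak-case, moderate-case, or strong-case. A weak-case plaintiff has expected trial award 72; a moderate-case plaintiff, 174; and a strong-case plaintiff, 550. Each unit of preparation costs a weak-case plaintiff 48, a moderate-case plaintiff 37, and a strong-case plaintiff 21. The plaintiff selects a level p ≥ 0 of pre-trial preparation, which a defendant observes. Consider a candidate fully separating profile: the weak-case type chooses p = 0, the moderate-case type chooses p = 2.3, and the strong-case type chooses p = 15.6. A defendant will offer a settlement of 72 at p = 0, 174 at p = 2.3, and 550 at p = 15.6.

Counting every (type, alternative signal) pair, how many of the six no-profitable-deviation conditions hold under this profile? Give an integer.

Weak-case (own payoff 72): to p=2.3 gives 174 − 48×2.3 = 63.6 → no gain ✓; to p=15.6 gives 550 − 48×15.6 = -198.8 → no gain ✓.
Strong-case (own payoff 550 − 21×15.6 = 222.4): to p=0 gives 72 → no gain ✓; to p=2.3 gives 174 − 21×2.3 = 125.7 → no gain ✓.
Moderate-case (own payoff 174 − 37×2.3 = 88.9): to p=0 gives 72 → no gain ✓; to p=15.6 gives 550 − 37×15.6 = -27.2 → no gain ✓.
6 of the 6 constraints hold; this profile is a separating equilibrium.

6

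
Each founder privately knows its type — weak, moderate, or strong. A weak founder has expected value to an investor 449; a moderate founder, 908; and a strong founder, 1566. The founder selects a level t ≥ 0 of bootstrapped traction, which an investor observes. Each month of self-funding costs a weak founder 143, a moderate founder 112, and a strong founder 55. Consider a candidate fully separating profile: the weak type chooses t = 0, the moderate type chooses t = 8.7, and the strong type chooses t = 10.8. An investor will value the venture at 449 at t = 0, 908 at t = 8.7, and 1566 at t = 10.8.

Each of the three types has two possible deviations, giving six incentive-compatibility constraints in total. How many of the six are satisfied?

4

Moderate (own payoff 908 − 112×8.7 = -66.4): to t=0 gives 449 → profitable ✗; to t=10.8 gives 1566 − 112×10.8 = 356.4 → profitable ✗.
Weak (own payoff 449): to t=8.7 gives 908 − 143×8.7 = -336.1 → no gain ✓; to t=10.8 gives 1566 − 143×10.8 = 21.6 → no gain ✓.
Strong (own payoff 1566 − 55×10.8 = 972): to t=0 gives 449 → no gain ✓; to t=8.7 gives 908 − 55×8.7 = 429.5 → no gain ✓.
4 of the 6 constraints hold; not an equilibrium.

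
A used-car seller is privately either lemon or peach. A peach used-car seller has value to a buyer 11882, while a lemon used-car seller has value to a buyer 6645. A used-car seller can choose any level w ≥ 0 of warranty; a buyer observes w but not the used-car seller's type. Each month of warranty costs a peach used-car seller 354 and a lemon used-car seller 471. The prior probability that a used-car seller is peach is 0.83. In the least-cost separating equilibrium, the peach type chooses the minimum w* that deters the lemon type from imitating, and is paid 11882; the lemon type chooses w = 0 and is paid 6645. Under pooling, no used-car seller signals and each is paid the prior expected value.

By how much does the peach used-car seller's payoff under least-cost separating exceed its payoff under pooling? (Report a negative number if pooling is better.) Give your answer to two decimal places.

Least-cost separating signal: w* solves 6645 = 11882 − 471·w*, so w* = (11882 − 6645)/471 ≈ 11.1189.
Peach type's separating payoff: 11882 − 354 × w* = 11882 − 354 × (11882 − 6645)/471 = 11882 − 1853898/471 ≈ 7945.9108.
Pooling payoff: 0.83 × 11882 + 0.17 × 6645 = 10991.71.
Difference: 7945.9108 − 10991.71 = -3045.7992, i.e. -3045.80 to two decimal places.
The peach type would prefer the pooling outcome.

-3045.80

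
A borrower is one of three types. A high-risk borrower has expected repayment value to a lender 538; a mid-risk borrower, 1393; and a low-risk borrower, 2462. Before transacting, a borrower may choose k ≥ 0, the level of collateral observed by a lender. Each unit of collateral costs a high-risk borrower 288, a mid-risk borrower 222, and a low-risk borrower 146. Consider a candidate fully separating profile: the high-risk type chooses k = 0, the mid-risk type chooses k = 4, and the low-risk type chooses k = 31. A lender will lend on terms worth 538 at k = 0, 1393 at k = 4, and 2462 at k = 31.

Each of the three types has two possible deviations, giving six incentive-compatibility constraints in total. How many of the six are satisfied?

High-risk (own payoff 538): to k=4 gives 1393 − 288×4 = 241 → no gain ✓; to k=31 gives 2462 − 288×31 = -6466 → no gain ✓.
Mid-risk (own payoff 1393 − 222×4 = 505): to k=0 gives 538 → profitable ✗; to k=31 gives 2462 − 222×31 = -4420 → no gain ✓.
Low-risk (own payoff 2462 − 146×31 = -2064): to k=0 gives 538 → profitable ✗; to k=4 gives 1393 − 146×4 = 809 → profitable ✗.
3 of the 6 constraints hold; not an equilibrium.

3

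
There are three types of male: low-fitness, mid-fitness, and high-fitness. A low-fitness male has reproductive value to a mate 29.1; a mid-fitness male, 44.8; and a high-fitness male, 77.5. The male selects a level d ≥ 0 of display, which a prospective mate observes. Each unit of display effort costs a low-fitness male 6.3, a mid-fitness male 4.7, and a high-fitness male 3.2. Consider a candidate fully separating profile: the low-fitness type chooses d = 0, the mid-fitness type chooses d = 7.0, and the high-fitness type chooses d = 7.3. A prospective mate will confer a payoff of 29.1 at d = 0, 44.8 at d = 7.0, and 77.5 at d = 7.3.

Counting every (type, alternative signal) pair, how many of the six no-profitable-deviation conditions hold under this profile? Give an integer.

3

Low-fitness (own payoff 29.1): to d=7.0 gives 44.8 − 6.3×7.0 = 0.7 → no gain ✓; to d=7.3 gives 77.5 − 6.3×7.3 = 31.51 → profitable ✗.
High-fitness (own payoff 77.5 − 3.2×7.3 = 54.14): to d=0 gives 29.1 → no gain ✓; to d=7.0 gives 44.8 − 3.2×7.0 = 22.4 → no gain ✓.
Mid-fitness (own payoff 44.8 − 4.7×7.0 = 11.9): to d=0 gives 29.1 → profitable ✗; to d=7.3 gives 77.5 − 4.7×7.3 = 43.19 → profitable ✗.
3 of the 6 constraints hold; not an equilibrium.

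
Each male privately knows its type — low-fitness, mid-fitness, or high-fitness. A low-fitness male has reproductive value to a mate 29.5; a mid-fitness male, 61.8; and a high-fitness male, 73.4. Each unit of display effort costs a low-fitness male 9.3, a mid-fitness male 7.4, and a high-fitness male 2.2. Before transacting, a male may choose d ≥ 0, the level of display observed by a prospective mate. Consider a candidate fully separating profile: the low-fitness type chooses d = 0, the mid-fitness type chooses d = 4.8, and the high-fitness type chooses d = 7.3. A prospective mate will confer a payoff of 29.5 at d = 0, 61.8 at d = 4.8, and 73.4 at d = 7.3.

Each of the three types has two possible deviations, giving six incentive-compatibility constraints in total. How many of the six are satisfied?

5

Mid-fitness (own payoff 61.8 − 7.4×4.8 = 26.28): to d=0 gives 29.5 → profitable ✗; to d=7.3 gives 73.4 − 7.4×7.3 = 19.38 → no gain ✓.
Low-fitness (own payoff 29.5): to d=4.8 gives 61.8 − 9.3×4.8 = 17.16 → no gain ✓; to d=7.3 gives 73.4 − 9.3×7.3 = 5.51 → no gain ✓.
High-fitness (own payoff 73.4 − 2.2×7.3 = 57.34): to d=0 gives 29.5 → no gain ✓; to d=4.8 gives 61.8 − 2.2×4.8 = 51.24 → no gain ✓.
5 of the 6 constraints hold; not an equilibrium.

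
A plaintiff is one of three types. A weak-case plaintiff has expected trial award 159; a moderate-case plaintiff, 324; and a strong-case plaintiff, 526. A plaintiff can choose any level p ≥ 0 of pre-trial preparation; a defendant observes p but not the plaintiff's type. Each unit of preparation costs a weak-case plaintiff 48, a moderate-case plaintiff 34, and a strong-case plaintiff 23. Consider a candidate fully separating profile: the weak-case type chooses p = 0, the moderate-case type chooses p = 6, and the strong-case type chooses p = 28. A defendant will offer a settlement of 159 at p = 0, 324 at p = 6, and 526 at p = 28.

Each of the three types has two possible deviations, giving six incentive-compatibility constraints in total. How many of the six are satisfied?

3

Strong-case (own payoff 526 − 23×28 = -118): to p=0 gives 159 → profitable ✗; to p=6 gives 324 − 23×6 = 186 → profitable ✗.
Weak-case (own payoff 159): to p=6 gives 324 − 48×6 = 36 → no gain ✓; to p=28 gives 526 − 48×28 = -818 → no gain ✓.
Moderate-case (own payoff 324 − 34×6 = 120): to p=0 gives 159 → profitable ✗; to p=28 gives 526 − 34×28 = -426 → no gain ✓.
3 of the 6 constraints hold; not an equilibrium.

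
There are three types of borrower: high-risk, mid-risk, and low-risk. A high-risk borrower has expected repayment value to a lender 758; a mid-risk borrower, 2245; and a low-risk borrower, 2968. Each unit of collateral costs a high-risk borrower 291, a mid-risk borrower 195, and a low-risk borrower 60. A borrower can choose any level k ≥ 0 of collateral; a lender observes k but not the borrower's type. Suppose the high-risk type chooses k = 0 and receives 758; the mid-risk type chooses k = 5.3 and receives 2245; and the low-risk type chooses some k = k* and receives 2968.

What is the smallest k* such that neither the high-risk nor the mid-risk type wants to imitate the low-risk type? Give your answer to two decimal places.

Mid-risk type (on-path payoff 2245 − 195×5.3 = 1211.5) won't mimic when 1211.5 ≥ 2968 − 195·k*, i.e. k* ≥ 9.01.
High-risk type (on-path payoff 758) won't mimic when 758 ≥ 2968 − 291·k*, i.e. k* ≥ 7.59.
Both must hold, so k* = max(7.59, 9.01) = 9.01. The mid-risk type's constraint binds.

9.01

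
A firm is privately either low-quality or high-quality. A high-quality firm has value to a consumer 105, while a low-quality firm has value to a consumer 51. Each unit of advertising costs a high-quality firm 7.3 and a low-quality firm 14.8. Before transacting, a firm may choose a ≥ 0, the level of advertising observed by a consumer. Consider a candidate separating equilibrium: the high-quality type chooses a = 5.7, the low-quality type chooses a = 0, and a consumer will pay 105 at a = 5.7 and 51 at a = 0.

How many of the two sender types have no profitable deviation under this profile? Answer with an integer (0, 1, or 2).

2

Low-quality type: stay at 0 → 51; mimic → 105 − 14.8 × 5.7 = 20.64. IC holds (51 ≥ 20.64).
High-quality type: signal → 105 − 7.3 × 5.7 = 63.39; deviate to 0 → 51. IC holds (63.39 ≥ 51).
2 of 2 constraints hold, so this is a separating equilibrium.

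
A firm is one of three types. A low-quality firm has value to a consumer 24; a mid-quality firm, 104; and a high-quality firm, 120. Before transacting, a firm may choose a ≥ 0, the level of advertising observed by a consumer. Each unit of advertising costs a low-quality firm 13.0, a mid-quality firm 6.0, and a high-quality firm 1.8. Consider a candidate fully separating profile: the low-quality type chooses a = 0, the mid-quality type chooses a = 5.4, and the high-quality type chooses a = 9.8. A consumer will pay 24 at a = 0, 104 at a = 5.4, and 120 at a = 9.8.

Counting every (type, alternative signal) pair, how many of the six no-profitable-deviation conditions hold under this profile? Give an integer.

5

High-quality (own payoff 120 − 1.8×9.8 = 102.36): to a=0 gives 24 → no gain ✓; to a=5.4 gives 104 − 1.8×5.4 = 94.28 → no gain ✓.
Mid-quality (own payoff 104 − 6.0×5.4 = 71.6): to a=0 gives 24 → no gain ✓; to a=9.8 gives 120 − 6.0×9.8 = 61.2 → no gain ✓.
Low-quality (own payoff 24): to a=5.4 gives 104 − 13.0×5.4 = 33.8 → profitable ✗; to a=9.8 gives 120 − 13.0×9.8 = -7.4 → no gain ✓.
5 of the 6 constraints hold; not an equilibrium.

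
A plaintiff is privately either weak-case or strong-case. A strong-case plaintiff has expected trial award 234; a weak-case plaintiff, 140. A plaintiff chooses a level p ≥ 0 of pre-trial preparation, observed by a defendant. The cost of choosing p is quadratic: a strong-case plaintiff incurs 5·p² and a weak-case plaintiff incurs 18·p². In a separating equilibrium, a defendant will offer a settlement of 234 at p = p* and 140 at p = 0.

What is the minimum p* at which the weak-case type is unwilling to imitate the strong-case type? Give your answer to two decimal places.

2.29

The weak-case type at p = 0 receives 140; imitating at p* yields 234 − 18·p*².
Indifference: 140 = 234 − 18·p*², so p*² = (234 − 140) / 18 ≈ 5.2222.
p* = √5.2222 ≈ 2.29.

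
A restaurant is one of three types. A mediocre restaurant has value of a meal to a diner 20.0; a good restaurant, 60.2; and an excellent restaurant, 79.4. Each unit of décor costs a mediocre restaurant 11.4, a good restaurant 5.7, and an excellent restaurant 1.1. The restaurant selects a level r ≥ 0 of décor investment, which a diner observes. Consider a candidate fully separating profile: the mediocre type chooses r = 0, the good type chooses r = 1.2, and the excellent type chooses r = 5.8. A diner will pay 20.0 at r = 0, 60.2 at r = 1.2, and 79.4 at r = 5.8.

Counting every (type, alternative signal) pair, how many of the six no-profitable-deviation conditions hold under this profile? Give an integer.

Mediocre (own payoff 20.0): to r=1.2 gives 60.2 − 11.4×1.2 = 46.52 → profitable ✗; to r=5.8 gives 79.4 − 11.4×5.8 = 13.28 → no gain ✓.
Excellent (own payoff 79.4 − 1.1×5.8 = 73.02): to r=0 gives 20.0 → no gain ✓; to r=1.2 gives 60.2 − 1.1×1.2 = 58.88 → no gain ✓.
Good (own payoff 60.2 − 5.7×1.2 = 53.36): to r=0 gives 20.0 → no gain ✓; to r=5.8 gives 79.4 − 5.7×5.8 = 46.34 → no gain ✓.
5 of the 6 constraints hold; not an equilibrium.

5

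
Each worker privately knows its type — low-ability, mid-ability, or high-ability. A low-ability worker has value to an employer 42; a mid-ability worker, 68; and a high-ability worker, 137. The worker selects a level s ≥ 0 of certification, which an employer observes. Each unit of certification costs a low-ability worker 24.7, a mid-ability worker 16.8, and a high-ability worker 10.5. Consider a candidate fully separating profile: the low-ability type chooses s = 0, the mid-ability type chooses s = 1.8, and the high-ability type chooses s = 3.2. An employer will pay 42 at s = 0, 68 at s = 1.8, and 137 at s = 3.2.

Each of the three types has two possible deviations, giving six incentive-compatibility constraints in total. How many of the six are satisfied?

Low-ability (own payoff 42): to s=1.8 gives 68 − 24.7×1.8 = 23.54 → no gain ✓; to s=3.2 gives 137 − 24.7×3.2 = 57.96 → profitable ✗.
Mid-ability (own payoff 68 − 16.8×1.8 = 37.76): to s=0 gives 42 → profitable ✗; to s=3.2 gives 137 − 16.8×3.2 = 83.24 → profitable ✗.
High-ability (own payoff 137 − 10.5×3.2 = 103.4): to s=0 gives 42 → no gain ✓; to s=1.8 gives 68 − 10.5×1.8 = 49.1 → no gain ✓.
3 of the 6 constraints hold; not an equilibrium.

3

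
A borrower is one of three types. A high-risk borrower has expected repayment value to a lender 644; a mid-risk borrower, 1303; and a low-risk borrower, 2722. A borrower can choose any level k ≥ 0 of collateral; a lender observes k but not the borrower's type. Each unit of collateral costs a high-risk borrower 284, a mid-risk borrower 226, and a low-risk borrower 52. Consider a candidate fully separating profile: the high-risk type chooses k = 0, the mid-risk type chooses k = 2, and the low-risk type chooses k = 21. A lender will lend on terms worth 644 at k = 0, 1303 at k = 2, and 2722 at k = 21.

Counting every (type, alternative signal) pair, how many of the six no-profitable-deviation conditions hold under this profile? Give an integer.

High-risk (own payoff 644): to k=2 gives 1303 − 284×2 = 735 → profitable ✗; to k=21 gives 2722 − 284×21 = -3242 → no gain ✓.
Low-risk (own payoff 2722 − 52×21 = 1630): to k=0 gives 644 → no gain ✓; to k=2 gives 1303 − 52×2 = 1199 → no gain ✓.
Mid-risk (own payoff 1303 − 226×2 = 851): to k=0 gives 644 → no gain ✓; to k=21 gives 2722 − 226×21 = -2024 → no gain ✓.
5 of the 6 constraints hold; not an equilibrium.

5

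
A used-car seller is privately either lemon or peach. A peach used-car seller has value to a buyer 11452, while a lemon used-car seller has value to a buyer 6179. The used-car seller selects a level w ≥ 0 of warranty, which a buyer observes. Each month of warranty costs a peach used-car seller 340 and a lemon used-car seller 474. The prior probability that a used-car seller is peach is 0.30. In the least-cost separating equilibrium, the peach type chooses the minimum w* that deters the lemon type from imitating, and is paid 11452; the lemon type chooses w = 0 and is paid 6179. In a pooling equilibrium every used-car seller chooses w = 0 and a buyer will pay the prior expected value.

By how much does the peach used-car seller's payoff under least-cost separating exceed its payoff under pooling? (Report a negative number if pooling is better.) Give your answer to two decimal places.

Least-cost separating signal: w* solves 6179 = 11452 − 474·w*, so w* = (11452 − 6179)/474 ≈ 11.1245.
Peach type's separating payoff: 11452 − 340 × w* = 11452 − 340 × (11452 − 6179)/474 = 11452 − 1792820/474 ≈ 7669.6793.
Pooling payoff: 0.30 × 11452 + 0.70 × 6179 = 7760.9.
Difference: 7669.6793 − 7760.9 = -91.2207, i.e. -91.22 to two decimal places.
The peach type would prefer the pooling outcome.

-91.22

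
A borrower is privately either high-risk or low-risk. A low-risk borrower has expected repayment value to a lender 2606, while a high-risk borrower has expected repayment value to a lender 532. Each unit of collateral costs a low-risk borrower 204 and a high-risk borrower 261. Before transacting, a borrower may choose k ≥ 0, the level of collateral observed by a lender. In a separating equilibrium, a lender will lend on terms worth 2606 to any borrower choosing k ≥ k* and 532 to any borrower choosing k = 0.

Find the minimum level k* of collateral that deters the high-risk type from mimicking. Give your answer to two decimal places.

A high-risk borrower choosing k = 0 receives 532.
Imitating at k* instead would pay 2606 at cost 261·k*, netting 2606 − 261·k*.
Indifference: 532 = 2606 − 261·k*, so k* = (2606 − 532) / 261 ≈ 7.95.
This is the high-risk type's binding incentive-compatibility constraint; any k ≥ 7.95 sustains separation on that side.

7.95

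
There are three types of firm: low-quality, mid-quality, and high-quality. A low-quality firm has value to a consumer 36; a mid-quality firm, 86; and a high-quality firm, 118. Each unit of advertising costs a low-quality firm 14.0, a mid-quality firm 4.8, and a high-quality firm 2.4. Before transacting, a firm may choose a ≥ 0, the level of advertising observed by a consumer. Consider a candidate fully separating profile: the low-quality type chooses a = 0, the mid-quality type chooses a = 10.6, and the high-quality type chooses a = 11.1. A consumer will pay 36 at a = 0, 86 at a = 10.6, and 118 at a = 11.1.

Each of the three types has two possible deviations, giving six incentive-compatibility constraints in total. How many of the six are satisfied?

4

Mid-quality (own payoff 86 − 4.8×10.6 = 35.12): to a=0 gives 36 → profitable ✗; to a=11.1 gives 118 − 4.8×11.1 = 64.72 → profitable ✗.
High-quality (own payoff 118 − 2.4×11.1 = 91.36): to a=0 gives 36 → no gain ✓; to a=10.6 gives 86 − 2.4×10.6 = 60.56 → no gain ✓.
Low-quality (own payoff 36): to a=10.6 gives 86 − 14.0×10.6 = -62.4 → no gain ✓; to a=11.1 gives 118 − 14.0×11.1 = -37.4 → no gain ✓.
4 of the 6 constraints hold; not an equilibrium.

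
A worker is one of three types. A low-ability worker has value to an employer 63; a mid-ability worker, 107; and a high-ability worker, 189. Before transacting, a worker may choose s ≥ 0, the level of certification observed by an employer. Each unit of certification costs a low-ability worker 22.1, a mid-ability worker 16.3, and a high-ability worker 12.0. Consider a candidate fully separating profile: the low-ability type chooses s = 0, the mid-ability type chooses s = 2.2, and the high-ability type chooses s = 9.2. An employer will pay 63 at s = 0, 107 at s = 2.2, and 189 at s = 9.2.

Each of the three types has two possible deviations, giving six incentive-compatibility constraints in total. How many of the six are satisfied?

High-ability (own payoff 189 − 12.0×9.2 = 78.6): to s=0 gives 63 → no gain ✓; to s=2.2 gives 107 − 12.0×2.2 = 80.6 → profitable ✗.
Mid-ability (own payoff 107 − 16.3×2.2 = 71.14): to s=0 gives 63 → no gain ✓; to s=9.2 gives 189 − 16.3×9.2 = 39.04 → no gain ✓.
Low-ability (own payoff 63): to s=2.2 gives 107 − 22.1×2.2 = 58.38 → no gain ✓; to s=9.2 gives 189 − 22.1×9.2 = -14.32 → no gain ✓.
5 of the 6 constraints hold; not an equilibrium.

5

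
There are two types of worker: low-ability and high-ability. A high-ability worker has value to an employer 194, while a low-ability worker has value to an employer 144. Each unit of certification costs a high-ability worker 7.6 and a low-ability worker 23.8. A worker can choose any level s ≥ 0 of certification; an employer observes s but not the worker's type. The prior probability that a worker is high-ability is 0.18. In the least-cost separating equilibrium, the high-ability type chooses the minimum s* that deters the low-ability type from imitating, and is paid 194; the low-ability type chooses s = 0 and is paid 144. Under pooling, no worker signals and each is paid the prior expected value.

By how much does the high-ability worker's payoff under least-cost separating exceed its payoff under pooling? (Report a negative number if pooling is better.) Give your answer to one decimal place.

25.0

Least-cost separating signal: s* solves 144 = 194 − 23.8·s*, so s* = (194 − 144)/23.8 ≈ 2.1008.
High-ability type's separating payoff: 194 − 7.6 × s* = 194 − 7.6 × (194 − 144)/23.8 = 194 − 380/23.8 ≈ 178.034.
Pooling payoff: 0.18 × 194 + 0.82 × 144 = 153.
Difference: 178.034 − 153 = 25.034, i.e. 25.0 to one decimal place.
The high-ability type prefers to separate.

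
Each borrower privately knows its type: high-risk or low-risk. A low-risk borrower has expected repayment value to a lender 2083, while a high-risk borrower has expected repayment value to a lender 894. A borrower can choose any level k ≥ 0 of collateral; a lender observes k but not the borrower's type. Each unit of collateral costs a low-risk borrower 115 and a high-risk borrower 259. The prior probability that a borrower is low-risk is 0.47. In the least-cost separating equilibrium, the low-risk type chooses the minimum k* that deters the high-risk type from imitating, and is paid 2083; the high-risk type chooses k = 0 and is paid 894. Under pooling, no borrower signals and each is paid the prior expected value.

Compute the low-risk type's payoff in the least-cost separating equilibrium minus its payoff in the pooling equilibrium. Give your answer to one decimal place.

102.2

Least-cost separating signal: k* solves 894 = 2083 − 259·k*, so k* = (2083 − 894)/259 ≈ 4.5907.
Low-risk type's separating payoff: 2083 − 115 × k* = 2083 − 115 × (2083 − 894)/259 = 2083 − 136735/259 ≈ 1555.066.
Pooling payoff: 0.47 × 2083 + 0.53 × 894 = 1452.83.
Difference: 1555.066 − 1452.83 = 102.236, i.e. 102.2 to one decimal place.
The low-risk type prefers to separate.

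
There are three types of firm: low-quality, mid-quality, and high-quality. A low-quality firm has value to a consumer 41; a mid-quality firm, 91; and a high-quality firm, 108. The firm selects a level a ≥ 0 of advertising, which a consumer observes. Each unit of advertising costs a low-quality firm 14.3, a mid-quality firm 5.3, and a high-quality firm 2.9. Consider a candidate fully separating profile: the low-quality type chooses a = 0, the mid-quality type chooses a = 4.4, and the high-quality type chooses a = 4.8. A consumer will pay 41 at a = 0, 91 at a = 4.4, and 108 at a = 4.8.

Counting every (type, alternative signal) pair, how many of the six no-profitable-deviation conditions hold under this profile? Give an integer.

Mid-quality (own payoff 91 − 5.3×4.4 = 67.68): to a=0 gives 41 → no gain ✓; to a=4.8 gives 108 − 5.3×4.8 = 82.56 → profitable ✗.
High-quality (own payoff 108 − 2.9×4.8 = 94.08): to a=0 gives 41 → no gain ✓; to a=4.4 gives 91 − 2.9×4.4 = 78.24 → no gain ✓.
Low-quality (own payoff 41): to a=4.4 gives 91 − 14.3×4.4 = 28.08 → no gain ✓; to a=4.8 gives 108 − 14.3×4.8 = 39.36 → no gain ✓.
5 of the 6 constraints hold; not an equilibrium.

5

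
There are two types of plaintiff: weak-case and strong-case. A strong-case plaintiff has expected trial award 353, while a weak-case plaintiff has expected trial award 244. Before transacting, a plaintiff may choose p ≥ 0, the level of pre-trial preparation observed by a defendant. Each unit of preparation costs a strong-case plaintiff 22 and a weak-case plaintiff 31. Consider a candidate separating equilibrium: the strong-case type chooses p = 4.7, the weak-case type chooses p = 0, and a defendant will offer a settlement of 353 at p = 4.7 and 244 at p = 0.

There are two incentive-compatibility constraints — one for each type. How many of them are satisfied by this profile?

Weak-case type: stay at 0 → 244; mimic → 353 − 31 × 4.7 = 207.3. IC holds (244 ≥ 207.3).
Strong-case type: signal → 353 − 22 × 4.7 = 249.6; deviate to 0 → 244. IC holds (249.6 ≥ 244).
2 of 2 constraints hold, so this is a separating equilibrium.

2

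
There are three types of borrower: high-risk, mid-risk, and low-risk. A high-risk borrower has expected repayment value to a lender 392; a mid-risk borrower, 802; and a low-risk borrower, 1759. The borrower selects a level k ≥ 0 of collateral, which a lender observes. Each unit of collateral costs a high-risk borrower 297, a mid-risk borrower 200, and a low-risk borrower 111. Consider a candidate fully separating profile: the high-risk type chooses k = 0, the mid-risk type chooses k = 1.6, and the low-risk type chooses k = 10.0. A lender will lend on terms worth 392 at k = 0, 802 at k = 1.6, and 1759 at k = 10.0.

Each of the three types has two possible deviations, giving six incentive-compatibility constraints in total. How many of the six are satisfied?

Low-risk (own payoff 1759 − 111×10.0 = 649): to k=0 gives 392 → no gain ✓; to k=1.6 gives 802 − 111×1.6 = 624.4 → no gain ✓.
Mid-risk (own payoff 802 − 200×1.6 = 482): to k=0 gives 392 → no gain ✓; to k=10.0 gives 1759 − 200×10.0 = -241 → no gain ✓.
High-risk (own payoff 392): to k=1.6 gives 802 − 297×1.6 = 326.8 → no gain ✓; to k=10.0 gives 1759 − 297×10.0 = -1211 → no gain ✓.
6 of the 6 constraints hold; this profile is a separating equilibrium.

6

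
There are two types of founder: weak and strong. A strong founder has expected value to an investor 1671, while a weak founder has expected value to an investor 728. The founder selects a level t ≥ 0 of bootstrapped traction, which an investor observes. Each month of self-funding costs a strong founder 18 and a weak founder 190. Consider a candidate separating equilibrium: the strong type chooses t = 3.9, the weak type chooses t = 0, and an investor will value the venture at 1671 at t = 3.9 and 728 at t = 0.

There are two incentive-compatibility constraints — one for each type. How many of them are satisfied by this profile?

1

Strong type: signal → 1671 − 18 × 3.9 = 1600.8; deviate to 0 → 728. IC holds (1600.8 ≥ 728).
Weak type: stay at 0 → 728; mimic → 1671 − 190 × 3.9 = 930. IC fails (728 < 930).
1 of 2 constraints hold, so this profile is not an equilibrium.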